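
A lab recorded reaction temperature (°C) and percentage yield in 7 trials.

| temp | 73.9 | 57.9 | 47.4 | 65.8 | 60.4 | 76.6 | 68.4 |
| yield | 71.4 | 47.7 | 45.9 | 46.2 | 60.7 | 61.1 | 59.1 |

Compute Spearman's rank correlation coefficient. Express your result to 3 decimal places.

0.786

Rank temp: 6, 2, 1, 4, 3, 7, 5
Rank yield: 7, 3, 1, 2, 5, 6, 4
d = rank(temp) − rank(yield): -1, -1, 0, 2, -2, 1, 1; Σd² = 12
ρ = 1 − 6Σd² / [n(n²−1)] = 1 − 6×12 / (7×48) = 1 − 72/336 ≈ 0.786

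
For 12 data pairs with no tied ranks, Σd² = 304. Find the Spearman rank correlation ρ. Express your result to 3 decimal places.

ρ = 1 − 6Σd² / [n(n²−1)] = 1 − 6×304 / (12×143)
  = 1 − 1824/1716 = 1 − 1.0629 ≈ -0.063

-0.063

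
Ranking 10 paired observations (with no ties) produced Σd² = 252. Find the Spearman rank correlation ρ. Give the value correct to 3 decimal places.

-0.527

ρ = 1 − 6Σd² / [n(n²−1)] = 1 − 6×252 / (10×99)
  = 1 − 1512/990 = 1 − 1.5273 ≈ -0.527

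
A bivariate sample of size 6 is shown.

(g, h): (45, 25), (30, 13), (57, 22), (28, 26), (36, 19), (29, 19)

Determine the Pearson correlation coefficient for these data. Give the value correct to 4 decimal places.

0.3004

n = 6, Σg = 225, Σh = 124, Σg² = 9095, Σh² = 2676, Σgh = 4732
nΣgh − ΣgΣh = 28392 − 27900 = 492
nΣg² − (Σg)² = 54570 − 50625 = 3945; nΣh² − (Σh)² = 16056 − 15376 = 680
r = 492 / √(3945 × 680) = 492 / 1637.8645 ≈ 0.3004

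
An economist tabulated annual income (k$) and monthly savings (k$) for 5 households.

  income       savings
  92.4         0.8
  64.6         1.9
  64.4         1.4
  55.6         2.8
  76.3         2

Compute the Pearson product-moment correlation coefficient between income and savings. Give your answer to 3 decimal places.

-0.800

n = 5, Σx = 353.3, Σy = 8.9, Σx² = 25771.33, Σy² = 18.05, Σxy = 595.1
nΣxy − ΣxΣy = 2975.5 − 3144.37 = -168.87
nΣx² − (Σx)² = 128856.65 − 124820.89 = 4035.76; nΣy² − (Σy)² = 90.25 − 79.21 = 11.04
r = -168.87 / √(4035.76 × 11.04) = -168.87 / 211.0801 ≈ -0.800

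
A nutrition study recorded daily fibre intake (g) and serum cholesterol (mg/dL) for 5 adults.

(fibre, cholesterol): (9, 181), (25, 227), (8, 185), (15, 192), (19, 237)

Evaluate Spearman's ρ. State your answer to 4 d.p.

Rank fibre: 2, 5, 1, 3, 4
Rank cholesterol: 1, 4, 2, 3, 5
d = rank(fibre) − rank(cholesterol): 1, 1, -1, 0, -1; Σd² = 4
ρ = 1 − 6Σd² / [n(n²−1)] = 1 − 6×4 / (5×24) = 1 − 24/120 ≈ 0.8000

0.8000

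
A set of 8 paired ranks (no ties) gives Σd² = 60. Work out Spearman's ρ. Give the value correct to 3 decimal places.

0.286

ρ = 1 − 6Σd² / [n(n²−1)] = 1 − 6×60 / (8×63)
  = 1 − 360/504 = 1 − 0.7143 ≈ 0.286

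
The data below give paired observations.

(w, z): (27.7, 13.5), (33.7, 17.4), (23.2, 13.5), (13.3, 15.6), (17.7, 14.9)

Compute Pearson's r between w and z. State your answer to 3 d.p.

n = 5, Σw = 115.6, Σz = 74.9, Σw² = 2931.4, Σz² = 1132.63, Σwz = 1744.74
nΣwz − ΣwΣz = 8723.7 − 8658.44 = 65.26
nΣw² − (Σw)² = 14657 − 13363.36 = 1293.64; nΣz² − (Σz)² = 5663.15 − 5610.01 = 53.14
r = 65.26 / √(1293.64 × 53.14) = 65.26 / 262.1908 ≈ 0.249

0.249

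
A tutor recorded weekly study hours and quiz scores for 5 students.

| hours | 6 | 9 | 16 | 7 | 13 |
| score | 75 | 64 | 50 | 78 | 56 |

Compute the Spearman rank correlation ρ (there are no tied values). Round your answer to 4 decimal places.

-0.9000

Rank hours: 1, 3, 5, 2, 4
Rank score: 4, 3, 1, 5, 2
d = rank(hours) − rank(score): -3, 0, 4, -3, 2; Σd² = 38
ρ = 1 − 6Σd² / [n(n²−1)] = 1 − 6×38 / (5×24) = 1 − 228/120 ≈ -0.9000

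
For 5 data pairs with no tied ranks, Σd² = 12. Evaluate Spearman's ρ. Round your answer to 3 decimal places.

ρ = 1 − 6Σd² / [n(n²−1)] = 1 − 6×12 / (5×24)
  = 1 − 72/120 = 1 − 0.6000 ≈ 0.400

0.400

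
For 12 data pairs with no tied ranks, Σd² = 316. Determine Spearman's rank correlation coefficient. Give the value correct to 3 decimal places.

ρ = 1 − 6Σd² / [n(n²−1)] = 1 − 6×316 / (12×143)
  = 1 − 1896/1716 = 1 − 1.1049 ≈ -0.105

-0.105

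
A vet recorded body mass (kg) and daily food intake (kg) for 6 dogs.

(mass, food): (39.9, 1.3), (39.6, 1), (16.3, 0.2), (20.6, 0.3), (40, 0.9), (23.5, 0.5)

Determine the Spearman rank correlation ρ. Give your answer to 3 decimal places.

0.829

Rank mass: 5, 4, 1, 2, 6, 3
Rank food: 6, 5, 1, 2, 4, 3
d = rank(mass) − rank(food): -1, -1, 0, 0, 2, 0; Σd² = 6
ρ = 1 − 6Σd² / [n(n²−1)] = 1 − 6×6 / (6×35) = 1 − 36/210 ≈ 0.829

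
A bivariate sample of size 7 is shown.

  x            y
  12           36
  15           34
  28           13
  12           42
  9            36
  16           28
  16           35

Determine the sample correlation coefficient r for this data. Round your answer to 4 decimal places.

n = 7, Σx = 108, Σy = 224, Σx² = 1890, Σy² = 7690, Σxy = 3142
nΣxy − ΣxΣy = 21994 − 24192 = -2198
nΣx² − (Σx)² = 13230 − 11664 = 1566; nΣy² − (Σy)² = 53830 − 50176 = 3654
r = -2198 / √(1566 × 3654) = -2198 / 2392.1045 ≈ -0.9189

-0.9189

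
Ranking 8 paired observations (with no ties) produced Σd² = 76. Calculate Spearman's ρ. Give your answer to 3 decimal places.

0.095

ρ = 1 − 6Σd² / [n(n²−1)] = 1 − 6×76 / (8×63)
  = 1 − 456/504 = 1 − 0.9048 ≈ 0.095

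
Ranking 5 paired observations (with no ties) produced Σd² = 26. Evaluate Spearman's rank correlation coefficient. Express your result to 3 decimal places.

ρ = 1 − 6Σd² / [n(n²−1)] = 1 − 6×26 / (5×24)
  = 1 − 156/120 = 1 − 1.3000 ≈ -0.300

-0.300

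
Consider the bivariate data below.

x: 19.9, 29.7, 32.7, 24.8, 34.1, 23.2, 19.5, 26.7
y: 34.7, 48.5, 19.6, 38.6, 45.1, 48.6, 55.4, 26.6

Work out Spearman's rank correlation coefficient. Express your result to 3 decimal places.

Rank x: 2, 6, 7, 4, 8, 3, 1, 5
Rank y: 3, 6, 1, 4, 5, 7, 8, 2
d = rank(x) − rank(y): -1, 0, 6, 0, 3, -4, -7, 3; Σd² = 120
ρ = 1 − 6Σd² / [n(n²−1)] = 1 − 6×120 / (8×63) = 1 − 720/504 ≈ -0.429

-0.429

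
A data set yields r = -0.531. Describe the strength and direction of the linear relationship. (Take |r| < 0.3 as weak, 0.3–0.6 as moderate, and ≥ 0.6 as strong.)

r = -0.531 < 0 so the relationship is negative.
|r| = 0.531, which falls in the moderate range.

moderate negative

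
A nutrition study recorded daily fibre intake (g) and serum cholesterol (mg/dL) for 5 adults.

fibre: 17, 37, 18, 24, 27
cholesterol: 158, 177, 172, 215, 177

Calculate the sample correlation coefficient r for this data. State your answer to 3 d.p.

0.226

n = 5, Σx = 123, Σy = 899, Σx² = 3287, Σy² = 163431, Σxy = 22270
nΣxy − ΣxΣy = 111350 − 110577 = 773
nΣx² − (Σx)² = 16435 − 15129 = 1306; nΣy² − (Σy)² = 817155 − 808201 = 8954
r = 773 / √(1306 × 8954) = 773 / 3419.6380 ≈ 0.226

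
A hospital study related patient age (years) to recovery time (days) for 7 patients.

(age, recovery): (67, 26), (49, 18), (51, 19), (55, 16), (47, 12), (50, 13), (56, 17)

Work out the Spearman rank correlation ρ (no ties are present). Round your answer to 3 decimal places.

Rank age: 7, 2, 4, 5, 1, 3, 6
Rank recovery: 7, 5, 6, 3, 1, 2, 4
d = rank(age) − rank(recovery): 0, -3, -2, 2, 0, 1, 2; Σd² = 22
ρ = 1 − 6Σd² / [n(n²−1)] = 1 − 6×22 / (7×48) = 1 − 132/336 ≈ 0.607

0.607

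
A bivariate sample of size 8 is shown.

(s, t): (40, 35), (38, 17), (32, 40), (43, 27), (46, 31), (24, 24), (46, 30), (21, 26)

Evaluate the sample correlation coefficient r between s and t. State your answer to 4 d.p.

n = 8, Σs = 290, Σt = 230, Σs² = 11166, Σt² = 6956, Σst = 8415
nΣst − ΣsΣt = 67320 − 66700 = 620
nΣs² − (Σs)² = 89328 − 84100 = 5228; nΣt² − (Σt)² = 55648 − 52900 = 2748
r = 620 / √(5228 × 2748) = 620 / 3790.3224 ≈ 0.1636

0.1636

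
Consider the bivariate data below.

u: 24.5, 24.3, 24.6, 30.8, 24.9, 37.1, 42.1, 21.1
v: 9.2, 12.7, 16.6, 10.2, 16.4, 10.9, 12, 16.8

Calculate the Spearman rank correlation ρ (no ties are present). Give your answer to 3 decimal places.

-0.429

Rank u: 3, 2, 4, 6, 5, 7, 8, 1
Rank v: 1, 5, 7, 2, 6, 3, 4, 8
d = rank(u) − rank(v): 2, -3, -3, 4, -1, 4, 4, -7; Σd² = 120
ρ = 1 − 6Σd² / [n(n²−1)] = 1 − 6×120 / (8×63) = 1 − 720/504 ≈ -0.429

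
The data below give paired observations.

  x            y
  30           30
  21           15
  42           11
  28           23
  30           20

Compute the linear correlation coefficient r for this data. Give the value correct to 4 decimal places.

-0.3103

n = 5, Σx = 151, Σy = 99, Σx² = 4789, Σy² = 2175, Σxy = 2921
nΣxy − ΣxΣy = 14605 − 14949 = -344
nΣx² − (Σx)² = 23945 − 22801 = 1144; nΣy² − (Σy)² = 10875 − 9801 = 1074
r = -344 / √(1144 × 1074) = -344 / 1108.4476 ≈ -0.3103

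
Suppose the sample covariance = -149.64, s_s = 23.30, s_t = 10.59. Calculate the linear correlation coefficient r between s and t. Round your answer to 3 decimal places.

r = Cov(s,t) / (s_s · s_t) = -149.64 / (23.30 × 10.59)
  = -149.64 / 246.7470 ≈ -0.606

-0.606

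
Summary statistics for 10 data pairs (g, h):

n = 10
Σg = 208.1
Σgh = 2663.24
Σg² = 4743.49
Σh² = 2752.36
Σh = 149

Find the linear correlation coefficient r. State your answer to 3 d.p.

r = (nΣgh − ΣgΣh) / √[(nΣg² − (Σg)²)(nΣh² − (Σh)²)]
Numerator: 10×2663.24 − 208.1×149 = -4374.5
Denominator: √[(47434.9 − 43305.61)(27523.6 − 22201)] = √[4129.29 × 5322.6] = 4688.1296
r = -4374.5 / 4688.1296 ≈ -0.933

-0.933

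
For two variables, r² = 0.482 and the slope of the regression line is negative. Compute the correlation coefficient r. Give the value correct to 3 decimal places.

|r| = √0.482 = 0.694
The association is negative, so r = −0.694.

-0.694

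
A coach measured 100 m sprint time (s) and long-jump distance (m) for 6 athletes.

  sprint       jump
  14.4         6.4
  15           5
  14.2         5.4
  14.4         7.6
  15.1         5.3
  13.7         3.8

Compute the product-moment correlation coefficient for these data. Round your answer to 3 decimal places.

0.219

n = 6, Σx = 86.8, Σy = 33.5, Σx² = 1257.06, Σy² = 195.41, Σxy = 485.37
nΣxy − ΣxΣy = 2912.22 − 2907.8 = 4.42
nΣx² − (Σx)² = 7542.36 − 7534.24 = 8.12; nΣy² − (Σy)² = 1172.46 − 1122.25 = 50.21
r = 4.42 / √(8.12 × 50.21) = 4.42 / 20.1917 ≈ 0.219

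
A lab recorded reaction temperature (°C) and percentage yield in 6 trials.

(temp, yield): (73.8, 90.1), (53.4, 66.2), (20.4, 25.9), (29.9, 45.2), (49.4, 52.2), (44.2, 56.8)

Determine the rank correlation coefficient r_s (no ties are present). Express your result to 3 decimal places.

0.943

Rank temp: 6, 5, 1, 2, 4, 3
Rank yield: 6, 5, 1, 2, 3, 4
d = rank(temp) − rank(yield): 0, 0, 0, 0, 1, -1; Σd² = 2
ρ = 1 − 6Σd² / [n(n²−1)] = 1 − 6×2 / (6×35) = 1 − 12/210 ≈ 0.943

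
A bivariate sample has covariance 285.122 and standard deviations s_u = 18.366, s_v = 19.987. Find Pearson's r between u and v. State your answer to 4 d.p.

r = Cov(u,v) / (s_u · s_v) = 285.122 / (18.366 × 19.987)
  = 285.122 / 367.0812 ≈ 0.7767

0.7767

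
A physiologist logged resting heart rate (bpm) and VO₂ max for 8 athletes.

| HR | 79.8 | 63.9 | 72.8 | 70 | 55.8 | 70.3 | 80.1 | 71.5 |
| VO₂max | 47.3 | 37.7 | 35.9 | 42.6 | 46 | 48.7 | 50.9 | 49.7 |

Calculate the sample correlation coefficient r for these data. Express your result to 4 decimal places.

0.3071

n = 8, Σx = 564.2, Σy = 358.8, Σx² = 40235.08, Σy² = 16310.74, Σxy = 25400.14
nΣxy − ΣxΣy = 203201.12 − 202434.96 = 766.16
nΣx² − (Σx)² = 321880.64 − 318321.64 = 3559; nΣy² − (Σy)² = 130485.92 − 128737.44 = 1748.48
r = 766.16 / √(3559 × 1748.48) = 766.16 / 2494.5621 ≈ 0.3071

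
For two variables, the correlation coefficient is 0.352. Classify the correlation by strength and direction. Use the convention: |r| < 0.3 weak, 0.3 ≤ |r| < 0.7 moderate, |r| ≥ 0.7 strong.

r = 0.352 > 0 so the relationship is positive.
|r| = 0.352, which falls in the moderate range.

moderate positive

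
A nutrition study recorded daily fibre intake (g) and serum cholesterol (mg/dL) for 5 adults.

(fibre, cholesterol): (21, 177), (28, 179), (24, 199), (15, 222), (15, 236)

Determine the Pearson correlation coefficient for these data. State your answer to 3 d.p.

-0.832

n = 5, Σx = 103, Σy = 1013, Σx² = 2251, Σy² = 207951, Σxy = 20375
nΣxy − ΣxΣy = 101875 − 104339 = -2464
nΣx² − (Σx)² = 11255 − 10609 = 646; nΣy² − (Σy)² = 1039755 − 1026169 = 13586
r = -2464 / √(646 × 13586) = -2464 / 2962.5253 ≈ -0.832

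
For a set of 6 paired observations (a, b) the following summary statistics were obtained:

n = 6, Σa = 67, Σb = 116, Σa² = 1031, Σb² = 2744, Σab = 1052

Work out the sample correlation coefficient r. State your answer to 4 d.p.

r = (nΣab − ΣaΣb) / √[(nΣa² − (Σa)²)(nΣb² − (Σb)²)]
Numerator: 6×1052 − 67×116 = -1460
Denominator: √[(6186 − 4489)(16464 − 13456)] = √[1697 × 3008] = 2259.3309
r = -1460 / 2259.3309 ≈ -0.6462

-0.6462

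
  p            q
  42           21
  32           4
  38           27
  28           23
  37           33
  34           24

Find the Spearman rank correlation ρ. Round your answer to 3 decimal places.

Rank p: 6, 2, 5, 1, 4, 3
Rank q: 2, 1, 5, 3, 6, 4
d = rank(p) − rank(q): 4, 1, 0, -2, -2, -1; Σd² = 26
ρ = 1 − 6Σd² / [n(n²−1)] = 1 − 6×26 / (6×35) = 1 − 156/210 ≈ 0.257

0.257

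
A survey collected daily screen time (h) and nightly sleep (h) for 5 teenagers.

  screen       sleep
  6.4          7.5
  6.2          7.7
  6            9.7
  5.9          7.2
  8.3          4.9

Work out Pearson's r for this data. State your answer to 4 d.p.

-0.8308

n = 5, Σx = 32.8, Σy = 37, Σx² = 219.1, Σy² = 285.48, Σxy = 237.09
nΣxy − ΣxΣy = 1185.45 − 1213.6 = -28.15
nΣx² − (Σx)² = 1095.5 − 1075.84 = 19.66; nΣy² − (Σy)² = 1427.4 − 1369 = 58.4
r = -28.15 / √(19.66 × 58.4) = -28.15 / 33.8843 ≈ -0.8308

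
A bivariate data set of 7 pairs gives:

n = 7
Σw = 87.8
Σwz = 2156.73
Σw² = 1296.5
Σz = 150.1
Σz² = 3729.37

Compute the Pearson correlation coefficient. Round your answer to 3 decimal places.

0.868

r = (nΣwz − ΣwΣz) / √[(nΣw² − (Σw)²)(nΣz² − (Σz)²)]
Numerator: 7×2156.73 − 87.8×150.1 = 1918.33
Denominator: √[(9075.5 − 7708.84)(26105.59 − 22530.01)] = √[1366.66 × 3575.58] = 2210.5660
r = 1918.33 / 2210.5660 ≈ 0.868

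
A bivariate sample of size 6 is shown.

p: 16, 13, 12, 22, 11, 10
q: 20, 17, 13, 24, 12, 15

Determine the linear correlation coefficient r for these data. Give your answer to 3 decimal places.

n = 6, Σp = 84, Σq = 101, Σp² = 1274, Σq² = 1803, Σpq = 1507
nΣpq − ΣpΣq = 9042 − 8484 = 558
nΣp² − (Σp)² = 7644 − 7056 = 588; nΣq² − (Σq)² = 10818 − 10201 = 617
r = 558 / √(588 × 617) = 558 / 602.3255 ≈ 0.926

0.926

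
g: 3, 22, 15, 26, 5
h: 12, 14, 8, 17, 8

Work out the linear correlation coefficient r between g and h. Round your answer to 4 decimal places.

n = 5, Σg = 71, Σh = 59, Σg² = 1419, Σh² = 757, Σgh = 946
nΣgh − ΣgΣh = 4730 − 4189 = 541
nΣg² − (Σg)² = 7095 − 5041 = 2054; nΣh² − (Σh)² = 3785 − 3481 = 304
r = 541 / √(2054 × 304) = 541 / 790.2000 ≈ 0.6846

0.6846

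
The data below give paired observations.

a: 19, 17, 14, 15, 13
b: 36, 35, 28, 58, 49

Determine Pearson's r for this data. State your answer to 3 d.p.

n = 5, Σa = 78, Σb = 206, Σa² = 1240, Σb² = 9070, Σab = 3178
nΣab − ΣaΣb = 15890 − 16068 = -178
nΣa² − (Σa)² = 6200 − 6084 = 116; nΣb² − (Σb)² = 45350 − 42436 = 2914
r = -178 / √(116 × 2914) = -178 / 581.3983 ≈ -0.306

-0.306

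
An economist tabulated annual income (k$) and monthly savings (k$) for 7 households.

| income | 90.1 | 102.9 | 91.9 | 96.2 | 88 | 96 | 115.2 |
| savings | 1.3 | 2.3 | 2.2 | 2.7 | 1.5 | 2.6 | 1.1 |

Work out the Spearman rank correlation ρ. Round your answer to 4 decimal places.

Rank income: 2, 6, 3, 5, 1, 4, 7
Rank savings: 2, 5, 4, 7, 3, 6, 1
d = rank(income) − rank(savings): 0, 1, -1, -2, -2, -2, 6; Σd² = 50
ρ = 1 − 6Σd² / [n(n²−1)] = 1 − 6×50 / (7×48) = 1 − 300/336 ≈ 0.1071

0.1071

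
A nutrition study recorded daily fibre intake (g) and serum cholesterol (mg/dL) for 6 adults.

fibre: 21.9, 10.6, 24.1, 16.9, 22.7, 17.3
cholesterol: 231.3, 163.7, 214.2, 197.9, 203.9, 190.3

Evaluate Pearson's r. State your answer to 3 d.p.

0.878

n = 6, Σx = 113.5, Σy = 1201.3, Σx² = 2272.97, Σy² = 243132.73, Σxy = 23228.14
nΣxy − ΣxΣy = 139368.84 − 136347.55 = 3021.29
nΣx² − (Σx)² = 13637.82 − 12882.25 = 755.57; nΣy² − (Σy)² = 1458796.38 − 1443121.69 = 15674.69
r = 3021.29 / √(755.57 × 15674.69) = 3021.29 / 3441.4133 ≈ 0.878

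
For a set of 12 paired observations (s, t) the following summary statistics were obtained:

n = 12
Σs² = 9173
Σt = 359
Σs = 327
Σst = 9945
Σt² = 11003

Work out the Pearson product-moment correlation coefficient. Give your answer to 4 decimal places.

r = (nΣst − ΣsΣt) / √[(nΣs² − (Σs)²)(nΣt² − (Σt)²)]
Numerator: 12×9945 − 327×359 = 1947
Denominator: √[(110076 − 106929)(132036 − 128881)] = √[3147 × 3155] = 3150.9975
r = 1947 / 3150.9975 ≈ 0.6179

0.6179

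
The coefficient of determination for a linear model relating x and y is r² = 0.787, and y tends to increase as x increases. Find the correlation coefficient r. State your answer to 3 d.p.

0.887

|r| = √0.787 = 0.887
The association is positive, so r = 0.887.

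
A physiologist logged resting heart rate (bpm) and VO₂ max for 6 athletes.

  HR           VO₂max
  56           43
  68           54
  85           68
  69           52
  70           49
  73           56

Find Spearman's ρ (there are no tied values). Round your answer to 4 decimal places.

0.7714

Rank HR: 1, 2, 6, 3, 4, 5
Rank VO₂max: 1, 4, 6, 3, 2, 5
d = rank(HR) − rank(VO₂max): 0, -2, 0, 0, 2, 0; Σd² = 8
ρ = 1 − 6Σd² / [n(n²−1)] = 1 − 6×8 / (6×35) = 1 − 48/210 ≈ 0.7714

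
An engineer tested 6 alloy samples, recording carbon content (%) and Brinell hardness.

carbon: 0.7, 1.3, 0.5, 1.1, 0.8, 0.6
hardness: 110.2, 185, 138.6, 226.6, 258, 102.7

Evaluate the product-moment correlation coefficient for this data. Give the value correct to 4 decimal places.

0.5443

n = 6, Σx = 5, Σy = 1021.1, Σx² = 4.64, Σy² = 194037.85, Σxy = 904.22
nΣxy − ΣxΣy = 5425.32 − 5105.5 = 319.82
nΣx² − (Σx)² = 27.84 − 25 = 2.84; nΣy² − (Σy)² = 1164227.1 − 1042645.21 = 121581.89
r = 319.82 / √(2.84 × 121581.89) = 319.82 / 587.6160 ≈ 0.5443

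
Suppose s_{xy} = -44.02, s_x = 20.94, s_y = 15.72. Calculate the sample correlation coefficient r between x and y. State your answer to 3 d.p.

r = Cov(x,y) / (s_x · s_y) = -44.02 / (20.94 × 15.72)
  = -44.02 / 329.1768 ≈ -0.134

-0.134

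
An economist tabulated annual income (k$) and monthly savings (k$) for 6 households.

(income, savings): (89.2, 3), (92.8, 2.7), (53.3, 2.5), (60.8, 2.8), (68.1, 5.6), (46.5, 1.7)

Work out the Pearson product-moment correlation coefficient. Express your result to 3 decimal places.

0.234

n = 6, Σx = 410.7, Σy = 18.3, Σx² = 29905.87, Σy² = 64.63, Σxy = 1282.06
nΣxy − ΣxΣy = 7692.36 − 7515.81 = 176.55
nΣx² − (Σx)² = 179435.22 − 168674.49 = 10760.73; nΣy² − (Σy)² = 387.78 − 334.89 = 52.89
r = 176.55 / √(10760.73 × 52.89) = 176.55 / 754.4104 ≈ 0.234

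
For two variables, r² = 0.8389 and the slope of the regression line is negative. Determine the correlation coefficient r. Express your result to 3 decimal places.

-0.916

|r| = √0.8389 = 0.916
The association is negative, so r = −0.916.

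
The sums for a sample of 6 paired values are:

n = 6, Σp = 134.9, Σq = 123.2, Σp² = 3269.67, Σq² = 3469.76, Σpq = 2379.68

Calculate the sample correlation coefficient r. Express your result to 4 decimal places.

-0.8274

r = (nΣpq − ΣpΣq) / √[(nΣp² − (Σp)²)(nΣq² − (Σq)²)]
Numerator: 6×2379.68 − 134.9×123.2 = -2341.6
Denominator: √[(19618.02 − 18198.01)(20818.56 − 15178.24)] = √[1420.01 × 5640.32] = 2830.0726
r = -2341.6 / 2830.0726 ≈ -0.8274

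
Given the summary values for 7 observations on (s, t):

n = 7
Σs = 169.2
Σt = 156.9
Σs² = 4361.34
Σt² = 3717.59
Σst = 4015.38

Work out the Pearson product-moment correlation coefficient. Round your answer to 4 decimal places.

0.9545

r = (nΣst − ΣsΣt) / √[(nΣs² − (Σs)²)(nΣt² − (Σt)²)]
Numerator: 7×4015.38 − 169.2×156.9 = 1560.18
Denominator: √[(30529.38 − 28628.64)(26023.13 − 24617.61)] = √[1900.74 × 1405.52] = 1634.4810
r = 1560.18 / 1634.4810 ≈ 0.9545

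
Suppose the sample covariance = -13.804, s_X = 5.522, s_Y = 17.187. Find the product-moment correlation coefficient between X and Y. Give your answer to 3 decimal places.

r = Cov(X,Y) / (s_X · s_Y) = -13.804 / (5.522 × 17.187)
  = -13.804 / 94.9066 ≈ -0.145

-0.145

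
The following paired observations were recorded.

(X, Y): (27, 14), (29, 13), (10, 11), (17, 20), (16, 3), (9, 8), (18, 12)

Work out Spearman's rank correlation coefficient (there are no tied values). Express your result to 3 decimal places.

0.643

Rank X: 6, 7, 2, 4, 3, 1, 5
Rank Y: 6, 5, 3, 7, 1, 2, 4
d = rank(X) − rank(Y): 0, 2, -1, -3, 2, -1, 1; Σd² = 20
ρ = 1 − 6Σd² / [n(n²−1)] = 1 − 6×20 / (7×48) = 1 − 120/336 ≈ 0.643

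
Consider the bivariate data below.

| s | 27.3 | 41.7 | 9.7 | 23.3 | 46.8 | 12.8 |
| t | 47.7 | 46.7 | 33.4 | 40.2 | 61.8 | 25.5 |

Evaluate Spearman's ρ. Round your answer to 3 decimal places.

0.886

Rank s: 4, 5, 1, 3, 6, 2
Rank t: 5, 4, 2, 3, 6, 1
d = rank(s) − rank(t): -1, 1, -1, 0, 0, 1; Σd² = 4
ρ = 1 − 6Σd² / [n(n²−1)] = 1 − 6×4 / (6×35) = 1 − 24/210 ≈ 0.886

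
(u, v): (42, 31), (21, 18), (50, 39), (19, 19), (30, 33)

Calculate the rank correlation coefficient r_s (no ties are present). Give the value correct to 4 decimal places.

Rank u: 4, 2, 5, 1, 3
Rank v: 3, 1, 5, 2, 4
d = rank(u) − rank(v): 1, 1, 0, -1, -1; Σd² = 4
ρ = 1 − 6Σd² / [n(n²−1)] = 1 − 6×4 / (5×24) = 1 − 24/120 ≈ 0.8000

0.8000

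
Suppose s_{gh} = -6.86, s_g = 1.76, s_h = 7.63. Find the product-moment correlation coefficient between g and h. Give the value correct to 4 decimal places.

r = Cov(g,h) / (s_g · s_h) = -6.86 / (1.76 × 7.63)
  = -6.86 / 13.4288 ≈ -0.5108

-0.5108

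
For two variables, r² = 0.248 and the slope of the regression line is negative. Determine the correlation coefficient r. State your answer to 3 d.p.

|r| = √0.248 = 0.498
The association is negative, so r = −0.498.

-0.498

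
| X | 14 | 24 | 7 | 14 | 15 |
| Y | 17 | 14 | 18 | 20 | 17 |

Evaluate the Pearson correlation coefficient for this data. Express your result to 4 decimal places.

-0.7195

n = 5, ΣX = 74, ΣY = 86, ΣX² = 1242, ΣY² = 1498, ΣXY = 1235
nΣXY − ΣXΣY = 6175 − 6364 = -189
nΣX² − (ΣX)² = 6210 − 5476 = 734; nΣY² − (ΣY)² = 7490 − 7396 = 94
r = -189 / √(734 × 94) = -189 / 262.6709 ≈ -0.7195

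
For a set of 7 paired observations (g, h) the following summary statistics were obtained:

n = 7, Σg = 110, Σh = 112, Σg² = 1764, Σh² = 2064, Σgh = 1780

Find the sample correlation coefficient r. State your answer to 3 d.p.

r = (nΣgh − ΣgΣh) / √[(nΣg² − (Σg)²)(nΣh² − (Σh)²)]
Numerator: 7×1780 − 110×112 = 140
Denominator: √[(12348 − 12100)(14448 − 12544)] = √[248 × 1904] = 687.1623
r = 140 / 687.1623 ≈ 0.204

0.204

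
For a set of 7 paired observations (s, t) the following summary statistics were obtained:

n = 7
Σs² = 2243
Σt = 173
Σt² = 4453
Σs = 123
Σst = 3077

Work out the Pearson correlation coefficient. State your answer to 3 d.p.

0.308

r = (nΣst − ΣsΣt) / √[(nΣs² − (Σs)²)(nΣt² − (Σt)²)]
Numerator: 7×3077 − 123×173 = 260
Denominator: √[(15701 − 15129)(31171 − 29929)] = √[572 × 1242] = 842.8665
r = 260 / 842.8665 ≈ 0.308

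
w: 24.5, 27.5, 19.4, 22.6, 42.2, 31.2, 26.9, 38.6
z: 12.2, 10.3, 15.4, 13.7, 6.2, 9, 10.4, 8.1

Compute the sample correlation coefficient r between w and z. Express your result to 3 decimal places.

n = 8, Σw = 232.9, Σz = 85.3, Σw² = 7211.47, Σz² = 972.99, Σwz = 2325.39
nΣwz − ΣwΣz = 18603.12 − 19866.37 = -1263.25
nΣw² − (Σw)² = 57691.76 − 54242.41 = 3449.35; nΣz² − (Σz)² = 7783.92 − 7276.09 = 507.83
r = -1263.25 / √(3449.35 × 507.83) = -1263.25 / 1323.5118 ≈ -0.954

-0.954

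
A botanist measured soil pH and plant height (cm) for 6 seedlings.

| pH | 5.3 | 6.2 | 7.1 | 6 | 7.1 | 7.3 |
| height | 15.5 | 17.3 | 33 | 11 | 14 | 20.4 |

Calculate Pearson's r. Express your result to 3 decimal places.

n = 6, Σx = 39, Σy = 111.2, Σx² = 256.64, Σy² = 2361.7, Σxy = 738.03
nΣxy − ΣxΣy = 4428.18 − 4336.8 = 91.38
nΣx² − (Σx)² = 1539.84 − 1521 = 18.84; nΣy² − (Σy)² = 14170.2 − 12365.44 = 1804.76
r = 91.38 / √(18.84 × 1804.76) = 91.38 / 184.3954 ≈ 0.496

0.496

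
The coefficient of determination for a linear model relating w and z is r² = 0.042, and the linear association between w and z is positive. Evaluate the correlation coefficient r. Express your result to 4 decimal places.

0.2049

|r| = √0.042 = 0.2049
The association is positive, so r = 0.2049.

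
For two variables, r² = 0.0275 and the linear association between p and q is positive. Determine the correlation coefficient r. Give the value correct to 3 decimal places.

|r| = √0.0275 = 0.166
The association is positive, so r = 0.166.

0.166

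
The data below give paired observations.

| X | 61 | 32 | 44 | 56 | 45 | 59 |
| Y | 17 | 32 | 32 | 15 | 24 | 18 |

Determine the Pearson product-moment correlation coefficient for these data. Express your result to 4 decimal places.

-0.8982

n = 6, ΣX = 297, ΣY = 138, ΣX² = 15323, ΣY² = 3462, ΣXY = 6451
nΣXY − ΣXΣY = 38706 − 40986 = -2280
nΣX² − (ΣX)² = 91938 − 88209 = 3729; nΣY² − (ΣY)² = 20772 − 19044 = 1728
r = -2280 / √(3729 × 1728) = -2280 / 2538.4468 ≈ -0.8982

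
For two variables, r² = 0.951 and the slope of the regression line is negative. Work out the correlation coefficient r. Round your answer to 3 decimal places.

|r| = √0.951 = 0.975
The association is negative, so r = −0.975.

-0.975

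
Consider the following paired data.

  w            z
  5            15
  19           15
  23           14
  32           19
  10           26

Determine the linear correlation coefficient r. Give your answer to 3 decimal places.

n = 5, Σw = 89, Σz = 89, Σw² = 2039, Σz² = 1683, Σwz = 1550
nΣwz − ΣwΣz = 7750 − 7921 = -171
nΣw² − (Σw)² = 10195 − 7921 = 2274; nΣz² − (Σz)² = 8415 − 7921 = 494
r = -171 / √(2274 × 494) = -171 / 1059.8849 ≈ -0.161

-0.161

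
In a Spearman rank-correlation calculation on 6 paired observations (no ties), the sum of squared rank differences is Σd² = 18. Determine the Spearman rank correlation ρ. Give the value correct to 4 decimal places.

ρ = 1 − 6Σd² / [n(n²−1)] = 1 − 6×18 / (6×35)
  = 1 − 108/210 = 1 − 0.51429 ≈ 0.4857

0.4857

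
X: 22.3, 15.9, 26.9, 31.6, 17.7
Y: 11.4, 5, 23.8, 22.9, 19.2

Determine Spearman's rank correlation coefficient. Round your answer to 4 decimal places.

0.8000

Rank X: 3, 1, 4, 5, 2
Rank Y: 2, 1, 5, 4, 3
d = rank(X) − rank(Y): 1, 0, -1, 1, -1; Σd² = 4
ρ = 1 − 6Σd² / [n(n²−1)] = 1 − 6×4 / (5×24) = 1 − 24/120 ≈ 0.8000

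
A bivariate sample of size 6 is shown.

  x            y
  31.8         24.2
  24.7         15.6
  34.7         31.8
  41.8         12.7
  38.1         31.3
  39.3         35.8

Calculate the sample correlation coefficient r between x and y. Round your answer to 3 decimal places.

n = 6, Σx = 210.4, Σy = 151.4, Σx² = 7568.76, Σy² = 4262.86, Σxy = 5388.67
nΣxy − ΣxΣy = 32332.02 − 31854.56 = 477.46
nΣx² − (Σx)² = 45412.56 − 44268.16 = 1144.4; nΣy² − (Σy)² = 25577.16 − 22921.96 = 2655.2
r = 477.46 / √(1144.4 × 2655.2) = 477.46 / 1743.1612 ≈ 0.274

0.274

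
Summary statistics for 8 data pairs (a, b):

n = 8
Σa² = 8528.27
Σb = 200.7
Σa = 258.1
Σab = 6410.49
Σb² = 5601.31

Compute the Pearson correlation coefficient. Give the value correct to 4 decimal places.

r = (nΣab − ΣaΣb) / √[(nΣa² − (Σa)²)(nΣb² − (Σb)²)]
Numerator: 8×6410.49 − 258.1×200.7 = -516.75
Denominator: √[(68226.16 − 66615.61)(44810.48 − 40280.49)] = √[1610.55 × 4529.99] = 2701.0693
r = -516.75 / 2701.0693 ≈ -0.1913

-0.1913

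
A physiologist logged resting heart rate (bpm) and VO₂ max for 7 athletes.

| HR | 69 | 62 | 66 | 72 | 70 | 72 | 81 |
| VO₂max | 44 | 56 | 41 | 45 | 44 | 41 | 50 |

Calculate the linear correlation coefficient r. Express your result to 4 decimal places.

n = 7, Σx = 492, Σy = 321, Σx² = 34790, Σy² = 14895, Σxy = 22536
nΣxy − ΣxΣy = 157752 − 157932 = -180
nΣx² − (Σx)² = 243530 − 242064 = 1466; nΣy² − (Σy)² = 104265 − 103041 = 1224
r = -180 / √(1466 × 1224) = -180 / 1339.5462 ≈ -0.1344

-0.1344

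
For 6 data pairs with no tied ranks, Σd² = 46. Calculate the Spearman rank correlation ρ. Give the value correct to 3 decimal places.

ρ = 1 − 6Σd² / [n(n²−1)] = 1 − 6×46 / (6×35)
  = 1 − 276/210 = 1 − 1.3143 ≈ -0.314

-0.314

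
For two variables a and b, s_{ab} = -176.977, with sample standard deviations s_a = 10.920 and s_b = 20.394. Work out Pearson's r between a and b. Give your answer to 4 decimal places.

r = Cov(a,b) / (s_a · s_b) = -176.977 / (10.920 × 20.394)
  = -176.977 / 222.7025 ≈ -0.7947

-0.7947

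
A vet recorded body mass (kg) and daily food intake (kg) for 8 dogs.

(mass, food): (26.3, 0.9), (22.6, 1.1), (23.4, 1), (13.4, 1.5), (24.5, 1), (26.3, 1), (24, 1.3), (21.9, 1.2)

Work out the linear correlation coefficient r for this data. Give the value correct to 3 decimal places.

n = 8, Σx = 182.4, Σy = 9, Σx² = 4277.12, Σy² = 10.4, Σxy = 200.31
nΣxy − ΣxΣy = 1602.48 − 1641.6 = -39.12
nΣx² − (Σx)² = 34216.96 − 33269.76 = 947.2; nΣy² − (Σy)² = 83.2 − 81 = 2.2
r = -39.12 / √(947.2 × 2.2) = -39.12 / 45.6491 ≈ -0.857

-0.857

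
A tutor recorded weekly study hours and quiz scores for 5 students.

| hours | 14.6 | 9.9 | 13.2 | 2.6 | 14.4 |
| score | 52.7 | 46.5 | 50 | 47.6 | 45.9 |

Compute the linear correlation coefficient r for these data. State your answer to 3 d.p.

n = 5, Σx = 54.7, Σy = 242.7, Σx² = 699.53, Σy² = 11812.11, Σxy = 2674.49
nΣxy − ΣxΣy = 13372.45 − 13275.69 = 96.76
nΣx² − (Σx)² = 3497.65 − 2992.09 = 505.56; nΣy² − (Σy)² = 59060.55 − 58903.29 = 157.26
r = 96.76 / √(505.56 × 157.26) = 96.76 / 281.9652 ≈ 0.343

0.343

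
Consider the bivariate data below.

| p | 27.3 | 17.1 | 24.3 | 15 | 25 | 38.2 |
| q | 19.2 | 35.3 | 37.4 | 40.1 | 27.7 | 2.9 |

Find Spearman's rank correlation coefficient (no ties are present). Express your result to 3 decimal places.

-0.943

Rank p: 5, 2, 3, 1, 4, 6
Rank q: 2, 4, 5, 6, 3, 1
d = rank(p) − rank(q): 3, -2, -2, -5, 1, 5; Σd² = 68
ρ = 1 − 6Σd² / [n(n²−1)] = 1 − 6×68 / (6×35) = 1 − 408/210 ≈ -0.943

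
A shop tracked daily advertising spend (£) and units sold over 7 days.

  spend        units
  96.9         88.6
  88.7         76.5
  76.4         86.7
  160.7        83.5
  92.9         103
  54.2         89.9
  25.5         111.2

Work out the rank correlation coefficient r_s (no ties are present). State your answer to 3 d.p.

Rank spend: 6, 4, 3, 7, 5, 2, 1
Rank units: 4, 1, 3, 2, 6, 5, 7
d = rank(spend) − rank(units): 2, 3, 0, 5, -1, -3, -6; Σd² = 84
ρ = 1 − 6Σd² / [n(n²−1)] = 1 − 6×84 / (7×48) = 1 − 504/336 ≈ -0.500

-0.500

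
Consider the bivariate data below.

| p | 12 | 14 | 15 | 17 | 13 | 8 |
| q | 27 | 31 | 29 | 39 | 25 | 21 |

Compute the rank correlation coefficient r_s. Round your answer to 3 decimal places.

0.886

Rank p: 2, 4, 5, 6, 3, 1
Rank q: 3, 5, 4, 6, 2, 1
d = rank(p) − rank(q): -1, -1, 1, 0, 1, 0; Σd² = 4
ρ = 1 − 6Σd² / [n(n²−1)] = 1 − 6×4 / (6×35) = 1 − 24/210 ≈ 0.886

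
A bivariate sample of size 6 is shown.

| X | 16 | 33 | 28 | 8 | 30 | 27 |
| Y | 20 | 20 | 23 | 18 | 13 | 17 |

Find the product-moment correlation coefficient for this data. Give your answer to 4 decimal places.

n = 6, ΣX = 142, ΣY = 111, ΣX² = 3822, ΣY² = 2111, ΣXY = 2617
nΣXY − ΣXΣY = 15702 − 15762 = -60
nΣX² − (ΣX)² = 22932 − 20164 = 2768; nΣY² − (ΣY)² = 12666 − 12321 = 345
r = -60 / √(2768 × 345) = -60 / 977.2205 ≈ -0.0614

-0.0614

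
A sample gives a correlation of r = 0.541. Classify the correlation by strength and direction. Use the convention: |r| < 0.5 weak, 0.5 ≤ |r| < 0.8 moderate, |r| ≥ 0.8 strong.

moderate positive

r = 0.541 > 0 so the relationship is positive.
|r| = 0.541, which falls in the moderate range.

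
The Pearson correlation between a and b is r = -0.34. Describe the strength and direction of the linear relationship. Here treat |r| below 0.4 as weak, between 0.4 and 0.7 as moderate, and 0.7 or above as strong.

r = -0.34 < 0 so the relationship is negative.
|r| = 0.34, which falls in the weak range.

weak negative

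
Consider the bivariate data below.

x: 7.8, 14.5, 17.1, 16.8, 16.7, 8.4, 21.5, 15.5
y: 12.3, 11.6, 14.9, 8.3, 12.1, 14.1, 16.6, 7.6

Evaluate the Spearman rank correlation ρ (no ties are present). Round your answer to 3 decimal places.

0.310

Rank x: 1, 3, 7, 6, 5, 2, 8, 4
Rank y: 5, 3, 7, 2, 4, 6, 8, 1
d = rank(x) − rank(y): -4, 0, 0, 4, 1, -4, 0, 3; Σd² = 58
ρ = 1 − 6Σd² / [n(n²−1)] = 1 − 6×58 / (8×63) = 1 − 348/504 ≈ 0.310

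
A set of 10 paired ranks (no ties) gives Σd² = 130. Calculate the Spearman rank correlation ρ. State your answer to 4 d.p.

0.2121

ρ = 1 − 6Σd² / [n(n²−1)] = 1 − 6×130 / (10×99)
  = 1 − 780/990 = 1 − 0.78788 ≈ 0.2121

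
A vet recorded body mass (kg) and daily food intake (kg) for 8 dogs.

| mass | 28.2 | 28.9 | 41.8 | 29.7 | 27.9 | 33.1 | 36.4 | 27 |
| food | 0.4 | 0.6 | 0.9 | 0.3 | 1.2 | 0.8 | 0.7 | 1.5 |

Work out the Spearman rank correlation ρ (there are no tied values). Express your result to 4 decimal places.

Rank mass: 3, 4, 8, 5, 2, 6, 7, 1
Rank food: 2, 3, 6, 1, 7, 5, 4, 8
d = rank(mass) − rank(food): 1, 1, 2, 4, -5, 1, 3, -7; Σd² = 106
ρ = 1 − 6Σd² / [n(n²−1)] = 1 − 6×106 / (8×63) = 1 − 636/504 ≈ -0.2619

-0.2619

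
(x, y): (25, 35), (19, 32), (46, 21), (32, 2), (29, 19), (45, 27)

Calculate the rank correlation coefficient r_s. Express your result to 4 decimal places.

-0.4857

Rank x: 2, 1, 6, 4, 3, 5
Rank y: 6, 5, 3, 1, 2, 4
d = rank(x) − rank(y): -4, -4, 3, 3, 1, 1; Σd² = 52
ρ = 1 − 6Σd² / [n(n²−1)] = 1 − 6×52 / (6×35) = 1 − 312/210 ≈ -0.4857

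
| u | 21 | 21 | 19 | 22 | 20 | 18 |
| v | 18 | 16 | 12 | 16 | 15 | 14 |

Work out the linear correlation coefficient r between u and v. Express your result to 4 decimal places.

0.7211

n = 6, Σu = 121, Σv = 91, Σu² = 2451, Σv² = 1401, Σuv = 1846
nΣuv − ΣuΣv = 11076 − 11011 = 65
nΣu² − (Σu)² = 14706 − 14641 = 65; nΣv² − (Σv)² = 8406 − 8281 = 125
r = 65 / √(65 × 125) = 65 / 90.1388 ≈ 0.7211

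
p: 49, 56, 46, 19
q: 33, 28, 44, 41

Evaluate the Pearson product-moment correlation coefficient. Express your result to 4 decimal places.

n = 4, Σp = 170, Σq = 146, Σp² = 8014, Σq² = 5490, Σpq = 5988
nΣpq − ΣpΣq = 23952 − 24820 = -868
nΣp² − (Σp)² = 32056 − 28900 = 3156; nΣq² − (Σq)² = 21960 − 21316 = 644
r = -868 / √(3156 × 644) = -868 / 1425.6451 ≈ -0.6088

-0.6088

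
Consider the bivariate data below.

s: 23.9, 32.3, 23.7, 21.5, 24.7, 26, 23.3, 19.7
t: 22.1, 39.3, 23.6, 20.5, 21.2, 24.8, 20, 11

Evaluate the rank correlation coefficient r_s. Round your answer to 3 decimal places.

Rank s: 5, 8, 4, 2, 6, 7, 3, 1
Rank t: 5, 8, 6, 3, 4, 7, 2, 1
d = rank(s) − rank(t): 0, 0, -2, -1, 2, 0, 1, 0; Σd² = 10
ρ = 1 − 6Σd² / [n(n²−1)] = 1 − 6×10 / (8×63) = 1 − 60/504 ≈ 0.881

0.881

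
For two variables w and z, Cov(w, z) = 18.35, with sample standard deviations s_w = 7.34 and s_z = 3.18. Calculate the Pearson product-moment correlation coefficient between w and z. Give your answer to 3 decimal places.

0.786

r = Cov(w,z) / (s_w · s_z) = 18.35 / (7.34 × 3.18)
  = 18.35 / 23.3412 ≈ 0.786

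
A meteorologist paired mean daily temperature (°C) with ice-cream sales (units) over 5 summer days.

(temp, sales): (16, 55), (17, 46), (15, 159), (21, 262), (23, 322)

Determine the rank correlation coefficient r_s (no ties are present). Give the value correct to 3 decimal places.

0.600

Rank temp: 2, 3, 1, 4, 5
Rank sales: 2, 1, 3, 4, 5
d = rank(temp) − rank(sales): 0, 2, -2, 0, 0; Σd² = 8
ρ = 1 − 6Σd² / [n(n²−1)] = 1 − 6×8 / (5×24) = 1 − 48/120 ≈ 0.600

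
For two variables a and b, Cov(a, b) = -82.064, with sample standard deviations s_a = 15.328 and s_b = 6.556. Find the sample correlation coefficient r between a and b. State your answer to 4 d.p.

-0.8166

r = Cov(a,b) / (s_a · s_b) = -82.064 / (15.328 × 6.556)
  = -82.064 / 100.4904 ≈ -0.8166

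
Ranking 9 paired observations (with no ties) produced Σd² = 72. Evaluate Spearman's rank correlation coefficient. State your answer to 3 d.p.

ρ = 1 − 6Σd² / [n(n²−1)] = 1 − 6×72 / (9×80)
  = 1 − 432/720 = 1 − 0.6000 ≈ 0.400

0.400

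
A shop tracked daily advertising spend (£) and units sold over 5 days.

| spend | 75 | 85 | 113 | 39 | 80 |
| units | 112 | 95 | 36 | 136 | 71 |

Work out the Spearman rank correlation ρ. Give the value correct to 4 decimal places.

Rank spend: 2, 4, 5, 1, 3
Rank units: 4, 3, 1, 5, 2
d = rank(spend) − rank(units): -2, 1, 4, -4, 1; Σd² = 38
ρ = 1 − 6Σd² / [n(n²−1)] = 1 − 6×38 / (5×24) = 1 − 228/120 ≈ -0.9000

-0.9000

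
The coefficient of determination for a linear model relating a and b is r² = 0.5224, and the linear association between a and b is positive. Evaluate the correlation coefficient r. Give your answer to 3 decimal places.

|r| = √0.5224 = 0.723
The association is positive, so r = 0.723.

0.723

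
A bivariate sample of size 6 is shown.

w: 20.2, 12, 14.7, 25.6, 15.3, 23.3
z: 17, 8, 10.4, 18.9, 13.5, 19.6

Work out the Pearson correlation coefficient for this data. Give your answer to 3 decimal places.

n = 6, Σw = 111.1, Σz = 87.4, Σw² = 2200.47, Σz² = 1384.78, Σwz = 1739.35
nΣwz − ΣwΣz = 10436.1 − 9710.14 = 725.96
nΣw² − (Σw)² = 13202.82 − 12343.21 = 859.61; nΣz² − (Σz)² = 8308.68 − 7638.76 = 669.92
r = 725.96 / √(859.61 × 669.92) = 725.96 / 758.8609 ≈ 0.957

0.957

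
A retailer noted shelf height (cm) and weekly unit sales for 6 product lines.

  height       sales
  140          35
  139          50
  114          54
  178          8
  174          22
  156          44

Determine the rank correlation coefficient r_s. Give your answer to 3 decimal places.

Rank height: 3, 2, 1, 6, 5, 4
Rank sales: 3, 5, 6, 1, 2, 4
d = rank(height) − rank(sales): 0, -3, -5, 5, 3, 0; Σd² = 68
ρ = 1 − 6Σd² / [n(n²−1)] = 1 − 6×68 / (6×35) = 1 − 408/210 ≈ -0.943

-0.943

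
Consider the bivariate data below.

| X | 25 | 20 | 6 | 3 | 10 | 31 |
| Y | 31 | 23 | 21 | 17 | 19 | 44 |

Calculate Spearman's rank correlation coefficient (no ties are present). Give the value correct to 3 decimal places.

Rank X: 5, 4, 2, 1, 3, 6
Rank Y: 5, 4, 3, 1, 2, 6
d = rank(X) − rank(Y): 0, 0, -1, 0, 1, 0; Σd² = 2
ρ = 1 − 6Σd² / [n(n²−1)] = 1 − 6×2 / (6×35) = 1 − 12/210 ≈ 0.943

0.943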